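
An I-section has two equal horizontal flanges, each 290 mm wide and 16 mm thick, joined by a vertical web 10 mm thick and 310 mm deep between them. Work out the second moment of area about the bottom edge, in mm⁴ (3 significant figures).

I_base ≈ 6.34 × 10⁸ mm⁴

Treat the section as a set of non-overlapping primitives; coordinates are from the bounding-box lower-left.
Bottom flange: 290 × 16, A = 4 640 mm², y = 8 mm, Ī = 98 987 mm⁴.
Web: 10 × 310, A = 3 100 mm², y = 171 mm, Ī = 24 825 833 mm⁴.
Top flange: 290 × 16, A = 4 640 mm², y = 334 mm, Ī = 98 987 mm⁴.
Transfer each piece to the base of the section using Ī + A·d² with d = y − 0:
  bottom flange: d = 8 mm → contributes +395 947 mm⁴
  web: d = 171 mm → contributes +115 472 933 mm⁴
  top flange: d = 334 mm → contributes +517 718 827 mm⁴
Total I = 633 587 707 mm⁴.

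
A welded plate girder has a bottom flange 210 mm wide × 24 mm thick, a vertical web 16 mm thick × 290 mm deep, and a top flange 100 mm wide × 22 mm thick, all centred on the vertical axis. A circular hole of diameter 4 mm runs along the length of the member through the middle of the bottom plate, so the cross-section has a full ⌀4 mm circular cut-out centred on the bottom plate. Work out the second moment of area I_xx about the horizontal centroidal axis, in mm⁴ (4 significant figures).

Split into non-overlapping primitives; take the origin at the lower-left of the bounding box.
Bottom plate: 210 × 24, A = 5 040 mm², y = 12 mm, Ī = 241 920 mm⁴.
Web plate: 16 × 290, A = 4 640 mm², y = 169 mm, Ī = 32 518 667 mm⁴.
Top plate: 100 × 22, A = 2 200 mm², y = 325 mm, Ī = 88733.3 mm⁴.
Hole (subtracted): ⌀4, A = 12.5664 mm², y = 12 mm, Ī = 12.5664 mm⁴.
Centroid: ȳ = ΣA·y / ΣA = 131.409 mm.
Transfer each piece to the horizontal centroidal axis using Ī + A·d² with d = y − 131.409:
  bottom plate: d = -119.409 mm → contributes +72 104 971 mm⁴
  web plate: d = 37.5909 mm → contributes +39 075 326 mm⁴
  top plate: d = 193.591 mm → contributes +82 539 063 mm⁴
  hole: d = -119.409 mm → contributes −179 191 mm⁴
Total I = 193 540 169 mm⁴.

I_xx ≈ 1.935 × 10⁸ mm⁴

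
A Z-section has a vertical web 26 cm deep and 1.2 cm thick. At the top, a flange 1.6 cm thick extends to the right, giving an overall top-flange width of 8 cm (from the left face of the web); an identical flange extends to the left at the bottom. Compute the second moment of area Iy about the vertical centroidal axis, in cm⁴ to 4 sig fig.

Treat the section as a set of non-overlapping primitives; coordinates are from the bounding-box lower-left.
Web: 1.2 × 26, A = 31.2 cm², x = 7.4 cm, Ī = 3.744 cm⁴.
Top flange (beyond web): 6.8 × 1.6, A = 10.88 cm², x = 11.4 cm, Ī = 41.9243 cm⁴.
Bottom flange (beyond web): 6.8 × 1.6, A = 10.88 cm², x = 3.4 cm, Ī = 41.9243 cm⁴.
Centroid: x̄ = ΣA·x / ΣA = 7.4 cm.
Transfer each piece to the vertical centroidal axis using Ī + A·d² with d = x − 7.4:
  web: d = 0 cm → contributes +3.744 cm⁴
  top flange (beyond web): d = 4 cm → contributes +216.004 cm⁴
  bottom flange (beyond web): d = -4 cm → contributes +216.004 cm⁴
Total I = 435.753 cm⁴.

Iy ≈ 435.8 cm⁴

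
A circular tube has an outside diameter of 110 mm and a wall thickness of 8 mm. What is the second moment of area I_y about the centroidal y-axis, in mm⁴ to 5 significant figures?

Break the section into simple shapes (no overlaps), measuring from the bottom-left corner of the bounding box.
Outer circle: ⌀110, A = 9503.318 mm², x = 55 mm, Ī = 7 186 884 mm⁴.
Bore (subtracted): ⌀94, A = 6939.778 mm², x = 55 mm, Ī = 3 832 492 mm⁴.
By symmetry the centroid is at mid-width, x̄ = 55 mm.
All pieces are centred on the centroidal y-axis, so I = ΣĪ (holes subtracted) = 3 354 392 mm⁴.

I_y ≈ 3.3544 × 10⁶ mm⁴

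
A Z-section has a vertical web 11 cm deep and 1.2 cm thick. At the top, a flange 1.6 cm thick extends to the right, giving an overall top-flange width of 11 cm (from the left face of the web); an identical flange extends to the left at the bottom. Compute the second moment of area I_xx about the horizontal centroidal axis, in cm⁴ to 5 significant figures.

Split into non-overlapping primitives; take the origin at the lower-left of the bounding box.
Web: 1.2 × 11, A = 13.2 cm², y = 5.5 cm, Ī = 133.1 cm⁴.
Top flange (beyond web): 9.8 × 1.6, A = 15.68 cm², y = 10.2 cm, Ī = 3.345067 cm⁴.
Bottom flange (beyond web): 9.8 × 1.6, A = 15.68 cm², y = 0.8 cm, Ī = 3.345067 cm⁴.
Centroid: ȳ = ΣA·y / ΣA = 5.5 cm.
Transfer each piece to the horizontal centroidal axis using Ī + A·d² with d = y − 5.5:
  web: d = 0 cm → contributes +133.1 cm⁴
  top flange (beyond web): d = 4.7 cm → contributes +349.7163 cm⁴
  bottom flange (beyond web): d = -4.7 cm → contributes +349.7163 cm⁴
Total I = 832.5325 cm⁴.

I_xx ≈ 832.53 cm⁴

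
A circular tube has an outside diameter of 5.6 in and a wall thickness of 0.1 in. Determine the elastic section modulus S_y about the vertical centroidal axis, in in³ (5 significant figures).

S_y ≈ 2.3342 in³

Decompose the section into non-overlapping parts with the origin at the bottom-left of its bounding rectangle.
Outer circle: ⌀5.6, A = 24.63009 in², x = 2.8 in, Ī = 48.27497 in⁴.
Bore (subtracted): ⌀5.4, A = 22.90221 in², x = 2.8 in, Ī = 41.73928 in⁴.
By symmetry the centroid is at mid-width, x̄ = 2.8 in.
All pieces are centred on the vertical centroidal axis, so I = ΣĪ (holes subtracted) = 6.535691 in⁴.
Extreme fibre distance c = 2.8 in; S = I/c = 2.334175 in³.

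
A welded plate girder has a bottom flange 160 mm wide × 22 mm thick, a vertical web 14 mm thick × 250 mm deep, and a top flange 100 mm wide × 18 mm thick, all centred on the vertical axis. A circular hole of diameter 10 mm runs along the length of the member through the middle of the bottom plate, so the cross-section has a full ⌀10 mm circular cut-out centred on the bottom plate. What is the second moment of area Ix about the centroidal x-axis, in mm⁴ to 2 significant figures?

Break the section into simple shapes (no overlaps), measuring from the bottom-left corner of the bounding box.
Bottom plate: 160 × 22, A = 3 520 mm², y = 11 mm, Ī = 141 973 mm⁴.
Web plate: 14 × 250, A = 3 500 mm², y = 147 mm, Ī = 18 229 167 mm⁴.
Top plate: 100 × 18, A = 1 800 mm², y = 281 mm, Ī = 48 600 mm⁴.
Hole (subtracted): ⌀10, A = 78.54 mm², y = 11 mm, Ī = 490.9 mm⁴.
Centroid: ȳ = ΣA·y / ΣA = 121.1 mm.
Transfer each piece to the centroidal x-axis using Ī + A·d² with d = y − 121.1:
  bottom plate: d = -110.1 mm → contributes +42 772 907 mm⁴
  web plate: d = 25.95 mm → contributes +20 586 027 mm⁴
  top plate: d = 159.9 mm → contributes +46 099 653 mm⁴
  hole: d = -110.1 mm → contributes −951 691 mm⁴
Total I = 108 506 895 mm⁴.

Ix ≈ 1.1 × 10⁸ mm⁴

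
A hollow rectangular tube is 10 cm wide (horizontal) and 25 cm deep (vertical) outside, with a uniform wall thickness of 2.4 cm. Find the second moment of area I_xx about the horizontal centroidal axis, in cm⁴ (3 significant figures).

I_xx ≈ 9450 cm⁴

Treat the section as a set of non-overlapping primitives; coordinates are from the bounding-box lower-left.
Outer rectangle: 10 × 25, A = 250 cm², y = 12.5 cm, Ī = 13 021 cm⁴.
Inner void (subtracted): 5.2 × 20.2, A = 105.04 cm², y = 12.5 cm, Ī = 3571.7 cm⁴.
By symmetry the centroid is at mid-height, ȳ = 12.5 cm.
All pieces are centred on the horizontal centroidal axis, so I = ΣĪ (holes subtracted) = 9449.1 cm⁴.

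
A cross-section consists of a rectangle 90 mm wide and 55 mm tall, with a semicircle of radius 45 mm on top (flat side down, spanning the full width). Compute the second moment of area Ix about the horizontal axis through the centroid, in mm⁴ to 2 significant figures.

Ix ≈ 5.9 × 10⁶ mm⁴

Decompose the section into non-overlapping parts with the origin at the bottom-left of its bounding rectangle.
Rectangular body: 90 × 55, A = 4 950 mm², y = 27.5 mm, Ī = 1 247 813 mm⁴.
Semicircular cap: semicircle r = 45, A = 3 181 mm², y = 74.1 mm, Ī = 450 072 mm⁴.
Centroid: ȳ = ΣA·y / ΣA = 45.73 mm.
Transfer each piece to the horizontal axis through the centroid using Ī + A·d² with d = y − 45.73:
  rectangular body: d = -18.23 mm → contributes +2 892 818 mm⁴
  semicircular cap: d = 28.37 mm → contributes +3 010 000 mm⁴
Total I = 5 902 818 mm⁴.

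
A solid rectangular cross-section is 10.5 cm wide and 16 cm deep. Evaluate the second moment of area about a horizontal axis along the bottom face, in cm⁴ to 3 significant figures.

I_base ≈ 1.43 × 10⁴ cm⁴

The section: 10.5 × 16, A = 168 cm², y = 8 cm, Ī = 3 584 cm⁴.
Transfer it to a horizontal axis along the bottom face using Ī + A·d² with d = y − 0:
  the section: d = 8 cm → contributes +14 336 cm⁴
Total I = 14 336 cm⁴.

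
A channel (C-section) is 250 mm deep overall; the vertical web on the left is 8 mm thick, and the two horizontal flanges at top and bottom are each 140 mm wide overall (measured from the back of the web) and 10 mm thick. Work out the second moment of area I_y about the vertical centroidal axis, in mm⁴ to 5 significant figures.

Break the section into simple shapes (no overlaps), measuring from the bottom-left corner of the bounding box.
Web: 8 × 250, A = 2 000 mm², x = 4 mm, Ī = 10666.67 mm⁴.
Top flange (beyond web): 132 × 10, A = 1 320 mm², x = 74 mm, Ī = 1 916 640 mm⁴.
Bottom flange (beyond web): 132 × 10, A = 1 320 mm², x = 74 mm, Ī = 1 916 640 mm⁴.
Centroid: x̄ = ΣA·x / ΣA = 43.82759 mm.
Transfer each piece to the vertical centroidal axis using Ī + A·d² with d = x − 43.82759:
  web: d = -39.82759 mm → contributes +3 183 140 mm⁴
  top flange (beyond web): d = 30.17241 mm → contributes +3 118 334 mm⁴
  bottom flange (beyond web): d = 30.17241 mm → contributes +3 118 334 mm⁴
Total I = 9 419 809 mm⁴.

I_y ≈ 9.4198 × 10⁶ mm⁴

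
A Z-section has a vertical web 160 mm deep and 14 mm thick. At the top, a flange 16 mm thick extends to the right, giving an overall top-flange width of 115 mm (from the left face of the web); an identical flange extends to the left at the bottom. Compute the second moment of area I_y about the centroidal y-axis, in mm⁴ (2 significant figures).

Treat the section as a set of non-overlapping primitives; coordinates are from the bounding-box lower-left.
Web: 14 × 160, A = 2 240 mm², x = 108 mm, Ī = 36 587 mm⁴.
Top flange (beyond web): 101 × 16, A = 1 616 mm², x = 165.5 mm, Ī = 1 373 735 mm⁴.
Bottom flange (beyond web): 101 × 16, A = 1 616 mm², x = 50.5 mm, Ī = 1 373 735 mm⁴.
Centroid: x̄ = ΣA·x / ΣA = 108 mm.
Transfer each piece to the centroidal y-axis using Ī + A·d² with d = x − 108:
  web: d = 0 mm → contributes +36 587 mm⁴
  top flange (beyond web): d = 57.5 mm → contributes +6 716 635 mm⁴
  bottom flange (beyond web): d = -57.5 mm → contributes +6 716 635 mm⁴
Total I = 13 469 856 mm⁴.

I_y ≈ 1.3 × 10⁷ mm⁴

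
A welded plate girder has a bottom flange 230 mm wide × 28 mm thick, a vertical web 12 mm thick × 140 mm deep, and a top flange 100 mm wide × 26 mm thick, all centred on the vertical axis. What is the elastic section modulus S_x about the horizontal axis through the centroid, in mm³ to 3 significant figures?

Split into non-overlapping primitives; take the origin at the lower-left of the bounding box.
Bottom plate: 230 × 28, A = 6 440 mm², y = 14 mm, Ī = 420 747 mm⁴.
Web plate: 12 × 140, A = 1 680 mm², y = 98 mm, Ī = 2 744 000 mm⁴.
Top plate: 100 × 26, A = 2 600 mm², y = 181 mm, Ī = 146 467 mm⁴.
Centroid: ȳ = ΣA·y / ΣA = 67.668 mm.
Transfer each piece to the horizontal axis through the centroid using Ī + A·d² with d = y − 67.668:
  bottom plate: d = -53.668 mm → contributes +18 969 522 mm⁴
  web plate: d = 30.332 mm → contributes +4 289 660 mm⁴
  top plate: d = 113.33 mm → contributes +33 541 289 mm⁴
Total I = 56 800 471 mm⁴.
Extreme fibre distance c = 126.33 mm; S = I/c = 449 612 mm³.

S_x ≈ 4.50 × 10⁵ mm³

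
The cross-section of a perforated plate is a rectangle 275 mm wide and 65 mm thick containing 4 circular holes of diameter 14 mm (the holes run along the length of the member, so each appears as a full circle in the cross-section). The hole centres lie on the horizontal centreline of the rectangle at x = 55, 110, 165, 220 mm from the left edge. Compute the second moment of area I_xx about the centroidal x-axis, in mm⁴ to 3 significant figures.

Split into non-overlapping primitives; take the origin at the lower-left of the bounding box.
Plate: 275 × 65, A = 17 875 mm², y = 32.5 mm, Ī = 6 293 490 mm⁴.
Hole 1 (subtracted): ⌀14, A = 153.94 mm², y = 32.5 mm, Ī = 1885.7 mm⁴.
Hole 2 (subtracted): ⌀14, A = 153.94 mm², y = 32.5 mm, Ī = 1885.7 mm⁴.
Hole 3 (subtracted): ⌀14, A = 153.94 mm², y = 32.5 mm, Ī = 1885.7 mm⁴.
Hole 4 (subtracted): ⌀14, A = 153.94 mm², y = 32.5 mm, Ī = 1885.7 mm⁴.
By symmetry the centroid is at mid-height, ȳ = 32.5 mm.
All pieces are centred on the centroidal x-axis, so I = ΣĪ (holes subtracted) = 6 285 947 mm⁴.

I_xx ≈ 6.29 × 10⁶ mm⁴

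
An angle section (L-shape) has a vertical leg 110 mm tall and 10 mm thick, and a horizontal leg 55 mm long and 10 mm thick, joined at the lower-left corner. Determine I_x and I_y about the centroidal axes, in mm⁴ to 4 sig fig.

I_x ≈ 1.911 × 10⁶ mm⁴, I_y ≈ 3.266 × 10⁵ mm⁴

Treat the section as a set of non-overlapping primitives; coordinates are from the bounding-box lower-left.
Vertical leg: 10 × 110, A = 1 100 mm², y = 55 mm, Ī = 1 109 167 mm⁴.
Horizontal leg (remainder): 45 × 10, A = 450 mm², y = 5 mm, Ī = 3 750 mm⁴.
Centroid: ȳ = ΣA·y / ΣA = 40.4839 mm.
Transfer each piece to the centroidal x-axis using Ī + A·d² with d = y − 40.4839:
  vertical leg: d = 14.5161 mm → contributes +1 340 956 mm⁴
  horizontal leg (remainder): d = -35.4839 mm → contributes +570 347 mm⁴
Total I = 1 911 304 mm⁴.
For the y-axis: x̄ = 12.9839 mm.
Repeating about the centroidal y-axis gives I_y = 326 616 mm⁴.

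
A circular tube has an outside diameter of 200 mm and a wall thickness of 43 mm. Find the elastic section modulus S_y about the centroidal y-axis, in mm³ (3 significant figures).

Break the section into simple shapes (no overlaps), measuring from the bottom-left corner of the bounding box.
Outer circle: ⌀200, A = 31 416 mm², x = 100 mm, Ī = 78 539 816 mm⁴.
Bore (subtracted): ⌀114, A = 10 207 mm², x = 100 mm, Ī = 8 290 664 mm⁴.
By symmetry the centroid is at mid-width, x̄ = 100 mm.
All pieces are centred on the centroidal y-axis, so I = ΣĪ (holes subtracted) = 70 249 153 mm⁴.
Extreme fibre distance c = 100 mm; S = I/c = 702 492 mm³.

S_y ≈ 7.02 × 10⁵ mm³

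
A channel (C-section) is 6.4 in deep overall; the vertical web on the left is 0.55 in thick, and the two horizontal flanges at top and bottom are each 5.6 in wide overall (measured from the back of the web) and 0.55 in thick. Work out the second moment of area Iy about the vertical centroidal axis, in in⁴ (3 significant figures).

Iy ≈ 28.8 in⁴

Treat the section as a set of non-overlapping primitives; coordinates are from the bounding-box lower-left.
Web: 0.55 × 6.4, A = 3.52 in², x = 0.275 in, Ī = 0.088733 in⁴.
Top flange (beyond web): 5.05 × 0.55, A = 2.7775 in², x = 3.075 in, Ī = 5.9028 in⁴.
Bottom flange (beyond web): 5.05 × 0.55, A = 2.7775 in², x = 3.075 in, Ī = 5.9028 in⁴.
Centroid: x̄ = ΣA·x / ΣA = 1.9889 in.
Transfer each piece to the vertical centroidal axis using Ī + A·d² with d = x − 1.9889:
  web: d = -1.7139 in → contributes +10.429 in⁴
  top flange (beyond web): d = 1.0861 in → contributes +9.1789 in⁴
  bottom flange (beyond web): d = 1.0861 in → contributes +9.1789 in⁴
Total I = 28.787 in⁴.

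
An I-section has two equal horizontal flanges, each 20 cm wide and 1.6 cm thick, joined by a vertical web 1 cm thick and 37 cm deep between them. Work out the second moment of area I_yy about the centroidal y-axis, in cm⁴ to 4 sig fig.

I_yy ≈ 2136 cm⁴

Treat the section as a set of non-overlapping primitives; coordinates are from the bounding-box lower-left.
Bottom flange: 20 × 1.6, A = 32 cm², x = 10 cm, Ī = 1066.67 cm⁴.
Web: 1 × 37, A = 37 cm², x = 10 cm, Ī = 3.08333 cm⁴.
Top flange: 20 × 1.6, A = 32 cm², x = 10 cm, Ī = 1066.67 cm⁴.
By symmetry the centroid is at mid-width, x̄ = 10 cm.
All pieces are centred on the centroidal y-axis, so I = ΣĪ = 2136.42 cm⁴.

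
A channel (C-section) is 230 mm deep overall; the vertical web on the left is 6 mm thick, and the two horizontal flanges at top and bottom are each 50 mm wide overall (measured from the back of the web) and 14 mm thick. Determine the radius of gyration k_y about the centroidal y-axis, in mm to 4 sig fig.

k_y ≈ 15.28 mm

Decompose the section into non-overlapping parts with the origin at the bottom-left of its bounding rectangle.
Web: 6 × 230, A = 1 380 mm², x = 3 mm, Ī = 4 140 mm⁴.
Top flange (beyond web): 44 × 14, A = 616 mm², x = 28 mm, Ī = 99381.3 mm⁴.
Bottom flange (beyond web): 44 × 14, A = 616 mm², x = 28 mm, Ī = 99381.3 mm⁴.
Centroid: x̄ = ΣA·x / ΣA = 14.7917 mm.
Transfer each piece to the centroidal y-axis using Ī + A·d² with d = x − 14.7917:
  web: d = -11.7917 mm → contributes +196 022 mm⁴
  top flange (beyond web): d = 13.2083 mm → contributes +206 848 mm⁴
  bottom flange (beyond web): d = 13.2083 mm → contributes +206 848 mm⁴
Total I = 609 717 mm⁴.
Radius of gyration: k = √(I/A) = √(609 717 / 2 612) = 15.2784 mm.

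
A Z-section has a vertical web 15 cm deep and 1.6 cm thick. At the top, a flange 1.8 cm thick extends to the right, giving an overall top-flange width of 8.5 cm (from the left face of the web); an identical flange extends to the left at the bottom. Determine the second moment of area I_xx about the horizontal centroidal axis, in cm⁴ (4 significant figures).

Break the section into simple shapes (no overlaps), measuring from the bottom-left corner of the bounding box.
Web: 1.6 × 15, A = 24 cm², y = 7.5 cm, Ī = 450 cm⁴.
Top flange (beyond web): 6.9 × 1.8, A = 12.42 cm², y = 14.1 cm, Ī = 3.3534 cm⁴.
Bottom flange (beyond web): 6.9 × 1.8, A = 12.42 cm², y = 0.9 cm, Ī = 3.3534 cm⁴.
Centroid: ȳ = ΣA·y / ΣA = 7.5 cm.
Transfer each piece to the horizontal centroidal axis using Ī + A·d² with d = y − 7.5:
  web: d = 0 cm → contributes +450 cm⁴
  top flange (beyond web): d = 6.6 cm → contributes +544.369 cm⁴
  bottom flange (beyond web): d = -6.6 cm → contributes +544.369 cm⁴
Total I = 1538.74 cm⁴.

I_xx ≈ 1539 cm⁴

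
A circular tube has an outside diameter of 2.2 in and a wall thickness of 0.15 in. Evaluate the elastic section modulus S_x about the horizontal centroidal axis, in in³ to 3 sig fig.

S_x ≈ 0.464 in³

Treat the section as a set of non-overlapping primitives; coordinates are from the bounding-box lower-left.
Outer circle: ⌀2.2, A = 3.8013 in², y = 1.1 in, Ī = 1.1499 in⁴.
Bore (subtracted): ⌀1.9, A = 2.8353 in², y = 1.1 in, Ī = 0.63971 in⁴.
By symmetry the centroid is at mid-height, ȳ = 1.1 in.
All pieces are centred on the horizontal centroidal axis, so I = ΣĪ (holes subtracted) = 0.51019 in⁴.
Extreme fibre distance c = 1.1 in; S = I/c = 0.46381 in³.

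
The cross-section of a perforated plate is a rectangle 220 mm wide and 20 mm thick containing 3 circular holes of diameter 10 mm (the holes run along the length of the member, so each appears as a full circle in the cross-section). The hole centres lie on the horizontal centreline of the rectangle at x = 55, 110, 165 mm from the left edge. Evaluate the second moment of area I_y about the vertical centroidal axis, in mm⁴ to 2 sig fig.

I_y ≈ 1.7 × 10⁷ mm⁴

Treat the section as a set of non-overlapping primitives; coordinates are from the bounding-box lower-left.
Plate: 220 × 20, A = 4 400 mm², x = 110 mm, Ī = 17 746 667 mm⁴.
Hole 1 (subtracted): ⌀10, A = 78.54 mm², x = 55 mm, Ī = 490.9 mm⁴.
Hole 2 (subtracted): ⌀10, A = 78.54 mm², x = 110 mm, Ī = 490.9 mm⁴.
Hole 3 (subtracted): ⌀10, A = 78.54 mm², x = 165 mm, Ī = 490.9 mm⁴.
By symmetry the centroid is at mid-width, x̄ = 110 mm.
Transfer each piece to the vertical centroidal axis using Ī + A·d² with d = x − 110:
  plate: d = 0 mm → contributes +17 746 667 mm⁴
  hole 1: d = -55 mm → contributes −238 074 mm⁴
  hole 2: d = 0 mm → contributes −490.9 mm⁴
  hole 3: d = 55 mm → contributes −238 074 mm⁴
Total I = 17 270 028 mm⁴.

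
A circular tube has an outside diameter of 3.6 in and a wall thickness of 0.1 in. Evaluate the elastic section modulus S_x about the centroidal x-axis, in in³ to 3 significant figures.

S_x ≈ 0.936 in³

Treat the section as a set of non-overlapping primitives; coordinates are from the bounding-box lower-left.
Outer circle: ⌀3.6, A = 10.179 in², y = 1.8 in, Ī = 8.2448 in⁴.
Bore (subtracted): ⌀3.4, A = 9.0792 in², y = 1.8 in, Ī = 6.5597 in⁴.
By symmetry the centroid is at mid-height, ȳ = 1.8 in.
All pieces are centred on the centroidal x-axis, so I = ΣĪ (holes subtracted) = 1.6851 in⁴.
Extreme fibre distance c = 1.8 in; S = I/c = 0.93615 in³.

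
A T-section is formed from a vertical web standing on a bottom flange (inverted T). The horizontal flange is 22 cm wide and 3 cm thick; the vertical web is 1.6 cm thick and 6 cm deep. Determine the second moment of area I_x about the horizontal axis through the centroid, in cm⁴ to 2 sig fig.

Break the section into simple shapes (no overlaps), measuring from the bottom-left corner of the bounding box.
Flange: 22 × 3, A = 66 cm², y = 1.5 cm, Ī = 49.5 cm⁴.
Web: 1.6 × 6, A = 9.6 cm², y = 6 cm, Ī = 28.8 cm⁴.
Centroid: ȳ = ΣA·y / ΣA = 2.071 cm.
Transfer each piece to the horizontal axis through the centroid using Ī + A·d² with d = y − 2.071:
  flange: d = -0.5714 cm → contributes +71.05 cm⁴
  web: d = 3.929 cm → contributes +177 cm⁴
Total I = 248 cm⁴.

I_x ≈ 250 cm⁴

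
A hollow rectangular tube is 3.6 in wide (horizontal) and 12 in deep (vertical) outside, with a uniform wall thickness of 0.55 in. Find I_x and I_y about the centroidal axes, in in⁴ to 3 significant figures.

I_x ≈ 249 in⁴, I_y ≈ 32.5 in⁴

Treat the section as a set of non-overlapping primitives; coordinates are from the bounding-box lower-left.
Outer rectangle: 3.6 × 12, A = 43.2 in², y = 6 in, Ī = 518.4 in⁴.
Inner void (subtracted): 2.5 × 10.9, A = 27.25 in², y = 6 in, Ī = 269.8 in⁴.
By symmetry the centroid is at mid-height, ȳ = 6 in.
All pieces are centred on the centroidal x-axis, so I = ΣĪ (holes subtracted) = 248.6 in⁴.
Repeating about the centroidal y-axis gives I_y = 32.463 in⁴.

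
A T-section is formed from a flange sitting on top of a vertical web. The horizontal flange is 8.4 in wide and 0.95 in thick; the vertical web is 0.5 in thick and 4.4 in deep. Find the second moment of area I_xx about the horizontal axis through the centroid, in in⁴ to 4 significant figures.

I_xx ≈ 16.49 in⁴

Treat the section as a set of non-overlapping primitives; coordinates are from the bounding-box lower-left.
Flange: 8.4 × 0.95, A = 7.98 in², y = 4.875 in, Ī = 0.600163 in⁴.
Web: 0.5 × 4.4, A = 2.2 in², y = 2.2 in, Ī = 3.54933 in⁴.
Centroid: ȳ = ΣA·y / ΣA = 4.29691 in.
Transfer each piece to the horizontal axis through the centroid using Ī + A·d² with d = y − 4.29691:
  flange: d = 0.578094 in → contributes +3.26702 in⁴
  web: d = -2.09691 in → contributes +13.2228 in⁴
Total I = 16.4898 in⁴.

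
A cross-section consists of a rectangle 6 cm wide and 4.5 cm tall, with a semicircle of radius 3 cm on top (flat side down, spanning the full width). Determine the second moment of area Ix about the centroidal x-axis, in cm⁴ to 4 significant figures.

Ix ≈ 169.6 cm⁴

Treat the section as a set of non-overlapping primitives; coordinates are from the bounding-box lower-left.
Rectangular body: 6 × 4.5, A = 27 cm², y = 2.25 cm, Ī = 45.5625 cm⁴.
Semicircular cap: semicircle r = 3, A = 14.1372 cm², y = 5.77324 cm, Ī = 8.89031 cm⁴.
Centroid: ȳ = ΣA·y / ΣA = 3.46079 cm.
Transfer each piece to the centroidal x-axis using Ī + A·d² with d = y − 3.46079:
  rectangular body: d = -1.21079 cm → contributes +85.1451 cm⁴
  semicircular cap: d = 2.31245 cm → contributes +84.4875 cm⁴
Total I = 169.633 cm⁴.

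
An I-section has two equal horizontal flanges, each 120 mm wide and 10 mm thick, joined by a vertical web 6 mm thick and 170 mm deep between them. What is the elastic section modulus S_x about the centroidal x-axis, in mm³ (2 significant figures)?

Break the section into simple shapes (no overlaps), measuring from the bottom-left corner of the bounding box.
Bottom flange: 120 × 10, A = 1 200 mm², y = 5 mm, Ī = 10 000 mm⁴.
Web: 6 × 170, A = 1 020 mm², y = 95 mm, Ī = 2 456 500 mm⁴.
Top flange: 120 × 10, A = 1 200 mm², y = 185 mm, Ī = 10 000 mm⁴.
By symmetry the centroid is at mid-height, ȳ = 95 mm.
Transfer each piece to the centroidal x-axis using Ī + A·d² with d = y − 95:
  bottom flange: d = -90 mm → contributes +9 730 000 mm⁴
  web: d = 0 mm → contributes +2 456 500 mm⁴
  top flange: d = 90 mm → contributes +9 730 000 mm⁴
Total I = 21 916 500 mm⁴.
Extreme fibre distance c = 95 mm; S = I/c = 230 700 mm³.

S_x ≈ 2.3 × 10⁵ mm³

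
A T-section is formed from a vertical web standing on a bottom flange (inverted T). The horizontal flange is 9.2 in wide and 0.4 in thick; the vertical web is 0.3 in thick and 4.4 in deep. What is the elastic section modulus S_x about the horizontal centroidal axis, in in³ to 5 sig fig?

Break the section into simple shapes (no overlaps), measuring from the bottom-left corner of the bounding box.
Flange: 9.2 × 0.4, A = 3.68 in², y = 0.2 in, Ī = 0.04906667 in⁴.
Web: 0.3 × 4.4, A = 1.32 in², y = 2.6 in, Ī = 2.1296 in⁴.
Centroid: ȳ = ΣA·y / ΣA = 0.8336 in.
Transfer each piece to the horizontal centroidal axis using Ī + A·d² with d = y − 0.8336:
  flange: d = -0.6336 in → contributes +1.526399 in⁴
  web: d = 1.7664 in → contributes +6.248223 in⁴
Total I = 7.774622 in⁴.
Extreme fibre distance c = 3.9664 in; S = I/c = 1.96012 in³.

S_x ≈ 1.9601 in³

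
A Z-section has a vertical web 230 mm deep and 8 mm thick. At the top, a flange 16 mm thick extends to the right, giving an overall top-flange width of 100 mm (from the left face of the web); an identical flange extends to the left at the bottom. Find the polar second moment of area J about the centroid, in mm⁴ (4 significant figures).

J ≈ 5.133 × 10⁷ mm⁴

Treat the section as a set of non-overlapping primitives; coordinates are from the bounding-box lower-left.
Web: 8 × 230, A = 1 840 mm², y = 115 mm, Ī = 8 111 333 mm⁴.
Top flange (beyond web): 92 × 16, A = 1 472 mm², y = 222 mm, Ī = 31402.7 mm⁴.
Bottom flange (beyond web): 92 × 16, A = 1 472 mm², y = 8 mm, Ī = 31402.7 mm⁴.
Centroid: ȳ = ΣA·y / ΣA = 115 mm.
Transfer each piece to the centroidal x-axis using Ī + A·d² with d = y − 115:
  web: d = 0 mm → contributes +8 111 333 mm⁴
  top flange (beyond web): d = 107 mm → contributes +16 884 331 mm⁴
  bottom flange (beyond web): d = -107 mm → contributes +16 884 331 mm⁴
Total I = 41 879 995 mm⁴.
For the y-axis: x̄ = 96 mm.
Repeating about the centroidal y-axis gives I_y = 9 446 315 mm⁴.
Polar second moment: J = I_x + I_y = 51 326 309 mm⁴.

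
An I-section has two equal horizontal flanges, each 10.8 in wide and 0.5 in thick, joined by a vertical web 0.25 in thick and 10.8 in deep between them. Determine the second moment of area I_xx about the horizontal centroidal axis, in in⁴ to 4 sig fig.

I_xx ≈ 371.2 in⁴

Decompose the section into non-overlapping parts with the origin at the bottom-left of its bounding rectangle.
Bottom flange: 10.8 × 0.5, A = 5.4 in², y = 0.25 in, Ī = 0.1125 in⁴.
Web: 0.25 × 10.8, A = 2.7 in², y = 5.9 in, Ī = 26.244 in⁴.
Top flange: 10.8 × 0.5, A = 5.4 in², y = 11.55 in, Ī = 0.1125 in⁴.
By symmetry the centroid is at mid-height, ȳ = 5.9 in.
Transfer each piece to the horizontal centroidal axis using Ī + A·d² with d = y − 5.9:
  bottom flange: d = -5.65 in → contributes +172.494 in⁴
  web: d = 0 in → contributes +26.244 in⁴
  top flange: d = 5.65 in → contributes +172.494 in⁴
Total I = 371.232 in⁴.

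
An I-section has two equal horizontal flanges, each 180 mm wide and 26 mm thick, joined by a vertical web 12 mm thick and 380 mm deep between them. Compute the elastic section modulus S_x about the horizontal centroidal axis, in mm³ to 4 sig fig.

S_x ≈ 2.042 × 10⁶ mm³

Decompose the section into non-overlapping parts with the origin at the bottom-left of its bounding rectangle.
Bottom flange: 180 × 26, A = 4 680 mm², y = 13 mm, Ī = 263 640 mm⁴.
Web: 12 × 380, A = 4 560 mm², y = 216 mm, Ī = 54 872 000 mm⁴.
Top flange: 180 × 26, A = 4 680 mm², y = 419 mm, Ī = 263 640 mm⁴.
By symmetry the centroid is at mid-height, ȳ = 216 mm.
Transfer each piece to the horizontal centroidal axis using Ī + A·d² with d = y − 216:
  bottom flange: d = -203 mm → contributes +193 121 760 mm⁴
  web: d = 0 mm → contributes +54 872 000 mm⁴
  top flange: d = 203 mm → contributes +193 121 760 mm⁴
Total I = 441 115 520 mm⁴.
Extreme fibre distance c = 216 mm; S = I/c = 2 042 201 mm³.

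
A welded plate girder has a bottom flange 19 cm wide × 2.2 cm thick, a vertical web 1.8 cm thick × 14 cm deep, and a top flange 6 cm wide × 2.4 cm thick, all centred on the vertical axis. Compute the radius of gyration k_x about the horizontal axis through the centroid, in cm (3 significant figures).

k_x ≈ 6.60 cm

Split into non-overlapping primitives; take the origin at the lower-left of the bounding box.
Bottom plate: 19 × 2.2, A = 41.8 cm², y = 1.1 cm, Ī = 16.859 cm⁴.
Web plate: 1.8 × 14, A = 25.2 cm², y = 9.2 cm, Ī = 411.6 cm⁴.
Top plate: 6 × 2.4, A = 14.4 cm², y = 17.4 cm, Ī = 6.912 cm⁴.
Centroid: ȳ = ΣA·y / ΣA = 6.4912 cm.
Transfer each piece to the horizontal axis through the centroid using Ī + A·d² with d = y − 6.4912:
  bottom plate: d = -5.3912 cm → contributes +1231.8 cm⁴
  web plate: d = 2.7088 cm → contributes +596.51 cm⁴
  top plate: d = 10.909 cm → contributes +1720.6 cm⁴
Total I = 3548.8 cm⁴.
Radius of gyration: k = √(I/A) = √(3548.8 / 81.4) = 6.6028 cm.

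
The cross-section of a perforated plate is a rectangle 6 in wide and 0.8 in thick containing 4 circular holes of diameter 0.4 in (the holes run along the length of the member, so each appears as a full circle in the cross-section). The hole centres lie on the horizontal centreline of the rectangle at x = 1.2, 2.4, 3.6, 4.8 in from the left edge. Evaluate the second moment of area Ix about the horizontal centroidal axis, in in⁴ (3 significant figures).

Ix ≈ 0.251 in⁴

Treat the section as a set of non-overlapping primitives; coordinates are from the bounding-box lower-left.
Plate: 6 × 0.8, A = 4.8 in², y = 0.4 in, Ī = 0.256 in⁴.
Hole 1 (subtracted): ⌀0.4, A = 0.12566 in², y = 0.4 in, Ī = 0.0012566 in⁴.
Hole 2 (subtracted): ⌀0.4, A = 0.12566 in², y = 0.4 in, Ī = 0.0012566 in⁴.
Hole 3 (subtracted): ⌀0.4, A = 0.12566 in², y = 0.4 in, Ī = 0.0012566 in⁴.
Hole 4 (subtracted): ⌀0.4, A = 0.12566 in², y = 0.4 in, Ī = 0.0012566 in⁴.
By symmetry the centroid is at mid-height, ȳ = 0.4 in.
All pieces are centred on the horizontal centroidal axis, so I = ΣĪ (holes subtracted) = 0.25097 in⁴.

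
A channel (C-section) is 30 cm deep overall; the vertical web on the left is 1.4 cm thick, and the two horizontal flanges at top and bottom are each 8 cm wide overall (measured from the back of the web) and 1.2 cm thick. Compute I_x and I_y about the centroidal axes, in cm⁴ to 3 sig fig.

Treat the section as a set of non-overlapping primitives; coordinates are from the bounding-box lower-left.
Web: 1.4 × 30, A = 42 cm², y = 15 cm, Ī = 3 150 cm⁴.
Top flange (beyond web): 6.6 × 1.2, A = 7.92 cm², y = 29.4 cm, Ī = 0.9504 cm⁴.
Bottom flange (beyond web): 6.6 × 1.2, A = 7.92 cm², y = 0.6 cm, Ī = 0.9504 cm⁴.
By symmetry the centroid is at mid-height, ȳ = 15 cm.
Transfer each piece to the centroidal x-axis using Ī + A·d² with d = y − 15:
  web: d = 0 cm → contributes +3 150 cm⁴
  top flange (beyond web): d = 14.4 cm → contributes +1643.2 cm⁴
  bottom flange (beyond web): d = -14.4 cm → contributes +1643.2 cm⁴
Total I = 6436.5 cm⁴.
For the y-axis: x̄ = 1.7954 cm.
Repeating about the centroidal y-axis gives I_y = 248.39 cm⁴.

I_x ≈ 6440 cm⁴, I_y ≈ 248 cm⁴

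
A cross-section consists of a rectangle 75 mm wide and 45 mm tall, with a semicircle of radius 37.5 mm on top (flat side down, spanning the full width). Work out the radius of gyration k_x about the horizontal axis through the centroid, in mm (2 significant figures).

k_x ≈ 22 mm

Break the section into simple shapes (no overlaps), measuring from the bottom-left corner of the bounding box.
Rectangular body: 75 × 45, A = 3 375 mm², y = 22.5 mm, Ī = 569 531 mm⁴.
Semicircular cap: semicircle r = 37.5, A = 2 209 mm², y = 60.92 mm, Ī = 217 049 mm⁴.
Centroid: ȳ = ΣA·y / ΣA = 37.7 mm.
Transfer each piece to the horizontal axis through the centroid using Ī + A·d² with d = y − 37.7:
  rectangular body: d = -15.2 mm → contributes +1 348 951 mm⁴
  semicircular cap: d = 23.22 mm → contributes +1 407 914 mm⁴
Total I = 2 756 864 mm⁴.
Radius of gyration: k = √(I/A) = √(2 756 864 / 5 584) = 22.22 mm.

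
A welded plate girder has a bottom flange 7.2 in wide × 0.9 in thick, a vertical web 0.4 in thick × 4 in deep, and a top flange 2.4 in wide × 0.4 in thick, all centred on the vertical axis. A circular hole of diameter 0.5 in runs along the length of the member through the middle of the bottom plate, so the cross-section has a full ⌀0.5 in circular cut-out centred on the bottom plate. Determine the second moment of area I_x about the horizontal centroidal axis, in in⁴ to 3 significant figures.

Decompose the section into non-overlapping parts with the origin at the bottom-left of its bounding rectangle.
Bottom plate: 7.2 × 0.9, A = 6.48 in², y = 0.45 in, Ī = 0.4374 in⁴.
Web plate: 0.4 × 4, A = 1.6 in², y = 2.9 in, Ī = 2.1333 in⁴.
Top plate: 2.4 × 0.4, A = 0.96 in², y = 5.1 in, Ī = 0.0128 in⁴.
Hole (subtracted): ⌀0.5, A = 0.19635 in², y = 0.45 in, Ī = 0.003068 in⁴.
Centroid: ȳ = ΣA·y / ΣA = 1.398 in.
Transfer each piece to the horizontal centroidal axis using Ī + A·d² with d = y − 1.398:
  bottom plate: d = -0.94802 in → contributes +6.2613 in⁴
  web plate: d = 1.502 in → contributes +5.7428 in⁴
  top plate: d = 3.702 in → contributes +13.169 in⁴
  hole: d = -0.94802 in → contributes −0.17954 in⁴
Total I = 24.994 in⁴.

I_x ≈ 25.0 in⁴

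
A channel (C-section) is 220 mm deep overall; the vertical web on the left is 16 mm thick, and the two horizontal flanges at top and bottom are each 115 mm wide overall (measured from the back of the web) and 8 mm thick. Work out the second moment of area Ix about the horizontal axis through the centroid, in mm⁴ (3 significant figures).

Treat the section as a set of non-overlapping primitives; coordinates are from the bounding-box lower-left.
Web: 16 × 220, A = 3 520 mm², y = 110 mm, Ī = 14 197 333 mm⁴.
Top flange (beyond web): 99 × 8, A = 792 mm², y = 216 mm, Ī = 4 224 mm⁴.
Bottom flange (beyond web): 99 × 8, A = 792 mm², y = 4 mm, Ī = 4 224 mm⁴.
By symmetry the centroid is at mid-height, ȳ = 110 mm.
Transfer each piece to the horizontal axis through the centroid using Ī + A·d² with d = y − 110:
  web: d = 0 mm → contributes +14 197 333 mm⁴
  top flange (beyond web): d = 106 mm → contributes +8 903 136 mm⁴
  bottom flange (beyond web): d = -106 mm → contributes +8 903 136 mm⁴
Total I = 32 003 605 mm⁴.

Ix ≈ 3.20 × 10⁷ mm⁴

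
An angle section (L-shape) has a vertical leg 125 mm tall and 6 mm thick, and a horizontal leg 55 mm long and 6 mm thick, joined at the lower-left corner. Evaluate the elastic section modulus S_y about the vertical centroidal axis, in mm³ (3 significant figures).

Split into non-overlapping primitives; take the origin at the lower-left of the bounding box.
Vertical leg: 6 × 125, A = 750 mm², x = 3 mm, Ī = 2 250 mm⁴.
Horizontal leg (remainder): 49 × 6, A = 294 mm², x = 30.5 mm, Ī = 58 825 mm⁴.
Centroid: x̄ = ΣA·x / ΣA = 10.744 mm.
Transfer each piece to the vertical centroidal axis using Ī + A·d² with d = x − 10.744:
  vertical leg: d = -7.7443 mm → contributes +47 230 mm⁴
  horizontal leg (remainder): d = 19.756 mm → contributes +173 570 mm⁴
Total I = 220 800 mm⁴.
Extreme fibre distance c = 44.256 mm; S = I/c = 4989.2 mm³.

S_y ≈ 4990 mm³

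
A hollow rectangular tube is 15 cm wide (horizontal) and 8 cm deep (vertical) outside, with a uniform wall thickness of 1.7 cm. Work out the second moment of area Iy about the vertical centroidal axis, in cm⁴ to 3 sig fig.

Iy ≈ 1650 cm⁴

Decompose the section into non-overlapping parts with the origin at the bottom-left of its bounding rectangle.
Outer rectangle: 15 × 8, A = 120 cm², x = 7.5 cm, Ī = 2 250 cm⁴.
Inner void (subtracted): 11.6 × 4.6, A = 53.36 cm², x = 7.5 cm, Ī = 598.34 cm⁴.
By symmetry the centroid is at mid-width, x̄ = 7.5 cm.
All pieces are centred on the vertical centroidal axis, so I = ΣĪ (holes subtracted) = 1651.7 cm⁴.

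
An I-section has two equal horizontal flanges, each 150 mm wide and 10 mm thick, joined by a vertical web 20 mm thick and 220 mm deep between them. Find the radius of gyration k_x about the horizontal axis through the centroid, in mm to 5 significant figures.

Treat the section as a set of non-overlapping primitives; coordinates are from the bounding-box lower-left.
Bottom flange: 150 × 10, A = 1 500 mm², y = 5 mm, Ī = 12 500 mm⁴.
Web: 20 × 220, A = 4 400 mm², y = 120 mm, Ī = 17 746 667 mm⁴.
Top flange: 150 × 10, A = 1 500 mm², y = 235 mm, Ī = 12 500 mm⁴.
By symmetry the centroid is at mid-height, ȳ = 120 mm.
Transfer each piece to the horizontal axis through the centroid using Ī + A·d² with d = y − 120:
  bottom flange: d = -115 mm → contributes +19 850 000 mm⁴
  web: d = 0 mm → contributes +17 746 667 mm⁴
  top flange: d = 115 mm → contributes +19 850 000 mm⁴
Total I = 57 446 667 mm⁴.
Radius of gyration: k = √(I/A) = √(57 446 667 / 7 400) = 88.10825 mm.

k_x ≈ 88.108 mm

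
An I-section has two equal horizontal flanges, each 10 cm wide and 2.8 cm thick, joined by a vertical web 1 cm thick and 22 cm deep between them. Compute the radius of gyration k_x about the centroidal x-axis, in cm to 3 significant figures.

Decompose the section into non-overlapping parts with the origin at the bottom-left of its bounding rectangle.
Bottom flange: 10 × 2.8, A = 28 cm², y = 1.4 cm, Ī = 18.293 cm⁴.
Web: 1 × 22, A = 22 cm², y = 13.8 cm, Ī = 887.33 cm⁴.
Top flange: 10 × 2.8, A = 28 cm², y = 26.2 cm, Ī = 18.293 cm⁴.
By symmetry the centroid is at mid-height, ȳ = 13.8 cm.
Transfer each piece to the centroidal x-axis using Ī + A·d² with d = y − 13.8:
  bottom flange: d = -12.4 cm → contributes +4323.6 cm⁴
  web: d = 0 cm → contributes +887.33 cm⁴
  top flange: d = 12.4 cm → contributes +4323.6 cm⁴
Total I = 9534.5 cm⁴.
Radius of gyration: k = √(I/A) = √(9534.5 / 78) = 11.056 cm.

k_x ≈ 11.1 cm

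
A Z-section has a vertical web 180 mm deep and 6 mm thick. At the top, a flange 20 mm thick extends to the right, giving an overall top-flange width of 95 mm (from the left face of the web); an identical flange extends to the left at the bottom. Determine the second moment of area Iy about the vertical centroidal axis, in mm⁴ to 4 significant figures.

Decompose the section into non-overlapping parts with the origin at the bottom-left of its bounding rectangle.
Web: 6 × 180, A = 1 080 mm², x = 92 mm, Ī = 3 240 mm⁴.
Top flange (beyond web): 89 × 20, A = 1 780 mm², x = 139.5 mm, Ī = 1 174 948 mm⁴.
Bottom flange (beyond web): 89 × 20, A = 1 780 mm², x = 44.5 mm, Ī = 1 174 948 mm⁴.
Centroid: x̄ = ΣA·x / ΣA = 92 mm.
Transfer each piece to the vertical centroidal axis using Ī + A·d² with d = x − 92:
  web: d = 0 mm → contributes +3 240 mm⁴
  top flange (beyond web): d = 47.5 mm → contributes +5 191 073 mm⁴
  bottom flange (beyond web): d = -47.5 mm → contributes +5 191 073 mm⁴
Total I = 10 385 387 mm⁴.

Iy ≈ 1.039 × 10⁷ mm⁴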